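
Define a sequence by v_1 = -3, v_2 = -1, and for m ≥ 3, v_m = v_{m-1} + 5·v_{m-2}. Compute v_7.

Applying the relation repeatedly:
v_3 = -16;  v_4 = -21;  v_5 = -101;  v_6 = -206;  v_7 = -711.

-711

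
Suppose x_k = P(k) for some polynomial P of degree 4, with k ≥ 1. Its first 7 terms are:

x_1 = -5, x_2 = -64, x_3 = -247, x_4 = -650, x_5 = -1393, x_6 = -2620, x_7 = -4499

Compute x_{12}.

1st diffs: -59, -183, -403, -743, -1227, -1879.
2nd diffs: -124, -220, -340, -484, -652.
3rd diffs: -96, -120, -144, -168.
4th diffs: -24, -24, -24 (constant).
So x_k = -k^4 - 6k^3 - k^2 + k + 2.
Evaluating at k = 12 gives x_{12} = -31234.

-31234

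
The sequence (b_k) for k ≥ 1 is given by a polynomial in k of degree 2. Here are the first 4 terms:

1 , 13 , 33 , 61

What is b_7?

193

1st diffs: 12, 20, 28.
2nd diffs: 8, 8 (constant).
Newton forward-difference form: b_k = 1 + 12·C(k-1,1) + 8·C(k-1,2).
At k = 7: k-1 = 6, so b_7 = 1 + 72 + 120 = 193.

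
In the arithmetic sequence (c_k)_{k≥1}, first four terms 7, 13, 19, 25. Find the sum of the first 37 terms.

Common difference d = 6.
c_k = 7 + (k - 1)·6.
c_{37} = 223; S = 37·(7 + 223)/2 = 4255.

4255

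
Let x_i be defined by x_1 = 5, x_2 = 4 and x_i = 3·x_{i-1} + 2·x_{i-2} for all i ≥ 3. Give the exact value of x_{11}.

Compute successive terms:
x_3 = 22, x_4 = 74, x_5 = 266, x_6 = 946, x_7 = 3370, x_8 = 12002, x_9 = 42746, x_{10} = 152242, x_{11} = 542218.

542218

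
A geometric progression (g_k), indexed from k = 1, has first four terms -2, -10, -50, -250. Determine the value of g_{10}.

Common ratio r = 5.
g_k = (-2)·5^(k-1).
g_{10} = (-2)·5^9 = -3906250.

-3906250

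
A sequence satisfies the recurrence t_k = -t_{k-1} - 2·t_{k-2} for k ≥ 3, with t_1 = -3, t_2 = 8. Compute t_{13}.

-222

Step forward from the initial values:
t_3 = -2;  t_4 = -14;  t_5 = 18;  …;  t_{10} = -118;  t_{11} = -14;  t_{12} = 250;  t_{13} = -222.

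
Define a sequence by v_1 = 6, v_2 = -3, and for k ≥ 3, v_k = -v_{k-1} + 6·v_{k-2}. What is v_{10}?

Applying the relation repeatedly:
v_3 = 39; v_4 = -57; v_5 = 291; v_6 = -633; v_7 = 2379; v_8 = -6177; v_9 = 20451; v_{10} = -57513.
(Characteristic roots are 2 and -3.)

-57513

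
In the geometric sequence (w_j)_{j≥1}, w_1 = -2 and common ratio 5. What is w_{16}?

w_j = (-2)·5^(j-1).
w_{16} = (-2)·5^15 = -61035156250.

-61035156250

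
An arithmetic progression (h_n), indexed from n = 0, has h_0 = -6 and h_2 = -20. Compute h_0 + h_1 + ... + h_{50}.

-9231

Common difference d = (-20 - (-6)) / (2 - 0) = -7.
h_n = -6 + (n - 0)·(-7).
h_{50} = -356; S = 51·(-6 + (-356))/2 = -9231.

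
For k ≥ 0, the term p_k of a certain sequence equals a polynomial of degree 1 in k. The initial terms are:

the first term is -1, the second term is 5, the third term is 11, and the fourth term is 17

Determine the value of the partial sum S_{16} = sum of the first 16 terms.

1st diffs: 6, 6, 6 (constant).
So p_k = 6k - 1.
Continuing: …, 23, 29, 35, 41, …, p_{15} = 89.
Summing k = 0..15 (16 terms) gives 704.

704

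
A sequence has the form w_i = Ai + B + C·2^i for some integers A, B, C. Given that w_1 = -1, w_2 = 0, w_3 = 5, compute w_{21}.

4194239

The three given values yield: A + B + 2C = -1; 2A + B + 4C = 0; 3A + B + 8C = 5.
Subtracting the first from the second: A + 2C = 1.
Subtracting the second from the third: A + 4C = 5.
Solving: C = 2, A = -3, then B = -2.
So w_i = -3·i + (-2) + 2·2^i; at i=21 this is 4194239.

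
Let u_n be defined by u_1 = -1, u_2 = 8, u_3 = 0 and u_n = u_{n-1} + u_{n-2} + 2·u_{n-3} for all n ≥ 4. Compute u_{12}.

2044

Compute successive terms:
u_4 = 6;  u_5 = 22;  u_6 = 28;  u_7 = 62;  u_8 = 134;  u_9 = 252;  u_{10} = 510;  u_{11} = 1030;  u_{12} = 2044.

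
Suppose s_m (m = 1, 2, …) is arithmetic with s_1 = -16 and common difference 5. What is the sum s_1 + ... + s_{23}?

s_m = -16 + (m - 1)·5.
s_{23} = 94; S = 23·(-16 + 94)/2 = 897.

897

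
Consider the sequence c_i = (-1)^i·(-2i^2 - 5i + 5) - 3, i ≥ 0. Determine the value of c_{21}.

979

(-1)^21 = -1; -2i^2 - 5i + 5 at i=21 is -982; so c_{21} = 979.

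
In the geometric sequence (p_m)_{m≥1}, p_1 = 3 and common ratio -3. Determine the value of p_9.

p_m = 3·(-3)^(m-1).
p_9 = 3·(-3)^8 = 19683.

19683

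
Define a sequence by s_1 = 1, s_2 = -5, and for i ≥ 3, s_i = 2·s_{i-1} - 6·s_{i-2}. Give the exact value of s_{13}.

-102976

Compute successive terms:
s_3 = -16, s_4 = -2, s_5 = 92, …, s_{10} = 4912, s_{11} = 22016, s_{12} = 14560, s_{13} = -102976.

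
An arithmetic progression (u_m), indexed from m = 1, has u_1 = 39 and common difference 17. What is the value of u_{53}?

u_m = 39 + (m - 1)·17.
u_{53} = 39 + 52·17 = 923.

923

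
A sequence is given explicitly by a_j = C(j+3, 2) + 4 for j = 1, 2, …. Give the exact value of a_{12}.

C(15, 2) = 105, so a_{12} = 109.

109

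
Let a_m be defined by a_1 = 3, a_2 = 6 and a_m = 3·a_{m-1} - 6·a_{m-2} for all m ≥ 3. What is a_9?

Iterate the recurrence:
a_3 = 0; a_4 = -36; a_5 = -108; a_6 = -108; a_7 = 324; a_8 = 1620; a_9 = 2916.

2916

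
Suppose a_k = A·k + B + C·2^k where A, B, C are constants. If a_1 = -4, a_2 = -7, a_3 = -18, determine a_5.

-104

At k = 1, 2, 3: A + B + 2C = -4; 2A + B + 4C = -7; 3A + B + 8C = -18.
Subtracting the first from the second: A + 2C = -3.
Subtracting the second from the third: A + 4C = -11.
Solving: C = -4, A = 5, then B = -1.
So a_k = 5·k + (-1) + (-4)·2^k; at k=5 this is -104.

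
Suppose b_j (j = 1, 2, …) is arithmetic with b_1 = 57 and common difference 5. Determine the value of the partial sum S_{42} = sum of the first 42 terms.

6699

b_j = 57 + (j - 1)·5.
b_{42} = 262; S = 42·(57 + 262)/2 = 6699.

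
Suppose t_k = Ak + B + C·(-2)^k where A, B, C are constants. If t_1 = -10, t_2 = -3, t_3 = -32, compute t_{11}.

Write the equations: A + B - 2C = -10; 2A + B + 4C = -3; 3A + B - 8C = -32.
Subtracting the first from the second: A + 6C = 7.
Subtracting the second from the third: A - 12C = -29.
Solving: C = 2, A = -5, then B = -1.
Therefore t_{11} = -55 + (-1) + 2·(-2048) = -4152.

-4152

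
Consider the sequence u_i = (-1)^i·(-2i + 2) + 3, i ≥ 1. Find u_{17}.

(-1)^17 = -1; -2i + 2 at i=17 is -32; so u_{17} = 35.

35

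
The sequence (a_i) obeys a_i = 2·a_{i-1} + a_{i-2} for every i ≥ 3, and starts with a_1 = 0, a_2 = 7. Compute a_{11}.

16646

Applying the relation repeatedly:
a_3 = 14;  a_4 = 35;  a_5 = 84;  a_6 = 203;  a_7 = 490;  a_8 = 1183;  a_9 = 2856;  a_{10} = 6895;  a_{11} = 16646.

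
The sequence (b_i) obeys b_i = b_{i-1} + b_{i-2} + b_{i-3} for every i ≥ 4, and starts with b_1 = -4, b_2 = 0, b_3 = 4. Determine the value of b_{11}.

Compute successive terms:
b_4 = 0;  b_5 = 4;  b_6 = 8;  b_7 = 12;  b_8 = 24;  b_9 = 44;  b_{10} = 80;  b_{11} = 148.

148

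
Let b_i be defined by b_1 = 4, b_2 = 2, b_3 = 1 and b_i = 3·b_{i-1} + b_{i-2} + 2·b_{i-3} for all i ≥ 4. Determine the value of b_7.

511

Compute successive terms:
b_4 = 13  b_5 = 44  b_6 = 147  b_7 = 511.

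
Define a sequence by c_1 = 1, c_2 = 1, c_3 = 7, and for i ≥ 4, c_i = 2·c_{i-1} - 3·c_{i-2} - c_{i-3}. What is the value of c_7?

-86

Applying the relation repeatedly:
c_4 = 10; c_5 = -2; c_6 = -41; c_7 = -86.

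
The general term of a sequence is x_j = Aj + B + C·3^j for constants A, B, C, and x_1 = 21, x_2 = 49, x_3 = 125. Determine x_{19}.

4649045949

Write the equations: A + B + 3C = 21; 2A + B + 9C = 49; 3A + B + 27C = 125.
Subtracting the first from the second: A + 6C = 28.
Subtracting the second from the third: A + 18C = 76.
Solving: C = 4, A = 4, then B = 5.
Hence x_{19} = 4·19 + 5 + 4·1162261467 = 4649045949.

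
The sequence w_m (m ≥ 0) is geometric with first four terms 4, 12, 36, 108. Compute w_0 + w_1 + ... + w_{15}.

Common ratio r = 3.
w_m = 4·3^(m-0).
S = 4·(3^16 - 1)/(3 - 1) = 4·(43046721 - 1)/(2) = 86093440.

86093440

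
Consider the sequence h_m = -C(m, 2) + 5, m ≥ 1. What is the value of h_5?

-5

C(5, 2) = 10, so h_5 = -5.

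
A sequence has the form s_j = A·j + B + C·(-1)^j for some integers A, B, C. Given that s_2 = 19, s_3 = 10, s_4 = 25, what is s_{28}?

97

Write the equations: 2A + B + C = 19; 3A + B - C = 10; 4A + B + C = 25.
Subtracting the first from the second: A - 2C = -9.
Subtracting the second from the third: A + 2C = 15.
Solving: C = 6, A = 3, then B = 7.
Hence s_{28} = 3·28 + 7 + 6·1 = 97.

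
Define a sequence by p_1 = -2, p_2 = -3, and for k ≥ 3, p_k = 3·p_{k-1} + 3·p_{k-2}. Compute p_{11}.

Applying the relation repeatedly:
p_3 = -15;  p_4 = -54;  p_5 = -207;  p_6 = -783;  p_7 = -2970;  p_8 = -11259;  p_9 = -42687;  p_{10} = -161838;  p_{11} = -613575.

-613575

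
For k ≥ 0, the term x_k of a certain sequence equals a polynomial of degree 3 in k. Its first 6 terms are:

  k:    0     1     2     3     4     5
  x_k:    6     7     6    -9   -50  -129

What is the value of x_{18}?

1st diffs: 1, -1, -15, -41, -79.
2nd diffs: -2, -14, -26, -38.
3rd diffs: -12, -12, -12 (constant).
Newton forward-difference form: x_k = 6 + 1·C(k,1) + (-2)·C(k,2) + (-12)·C(k,3).
At k = 18: k = 18, so x_{18} = 6 + 18 - 306 - 9792 = -10074.

-10074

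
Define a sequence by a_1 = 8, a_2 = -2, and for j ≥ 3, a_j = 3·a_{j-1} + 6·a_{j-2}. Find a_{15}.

1458304722

a_3 = 42;  a_4 = 114;  a_5 = 594;  …;  a_{12} = 17446914;  a_{13} = 76284018;  a_{14} = 333533538;  a_{15} = 1458304722.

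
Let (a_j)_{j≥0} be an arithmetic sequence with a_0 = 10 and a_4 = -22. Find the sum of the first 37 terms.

-4958

Common difference d = (-22 - 10) / (4 - 0) = -8.
a_j = 10 + (j - 0)·(-8).
a_{36} = -278; S = 37·(10 + (-278))/2 = -4958.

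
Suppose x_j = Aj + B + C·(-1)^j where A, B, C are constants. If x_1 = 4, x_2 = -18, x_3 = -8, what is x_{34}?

-210

Plug in j = 1, 2, 3: A + B - C = 4; 2A + B + C = -18; 3A + B - C = -8.
Subtracting the first from the second: A + 2C = -22.
Subtracting the second from the third: A - 2C = 10.
Solving: C = -8, A = -6, then B = 2.
Therefore x_{34} = -204 + 2 + (-8)·1 = -210.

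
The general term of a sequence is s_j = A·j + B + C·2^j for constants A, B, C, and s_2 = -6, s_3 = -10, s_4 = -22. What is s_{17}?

The three given values yield: 2A + B + 4C = -6; 3A + B + 8C = -10; 4A + B + 16C = -22.
Subtracting the first from the second: A + 4C = -4.
Subtracting the second from the third: A + 8C = -12.
Solving: C = -2, A = 4, then B = -6.
So s_j = 4·j + (-6) + (-2)·2^j; at j=17 this is -262082.

-262082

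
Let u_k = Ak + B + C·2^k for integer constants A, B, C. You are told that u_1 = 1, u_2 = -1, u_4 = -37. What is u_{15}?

Plug in k = 1, 2, 4: A + B + 2C = 1; 2A + B + 4C = -1; 4A + B + 16C = -37.
Subtracting the first from the second: A + 2C = -2.
Subtracting the second from the third: 2A + 12C = -36.
Solving: C = -4, A = 6, then B = 3.
So u_k = 6·k + 3 + (-4)·2^k; at k=15 this is -130979.

-130979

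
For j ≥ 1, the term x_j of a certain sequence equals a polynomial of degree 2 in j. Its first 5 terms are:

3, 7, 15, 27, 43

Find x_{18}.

1st diffs: 4, 8, 12, 16.
2nd diffs: 4, 4, 4 (constant).
Newton forward-difference form: x_j = 3 + 4·C(j-1,1) + 4·C(j-1,2).
At j = 18: j-1 = 17, so x_{18} = 3 + 68 + 544 = 615.

615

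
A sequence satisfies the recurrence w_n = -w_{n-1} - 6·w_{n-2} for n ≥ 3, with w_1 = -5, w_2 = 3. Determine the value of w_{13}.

w_3 = 27, w_4 = -45, w_5 = -117, …, w_{10} = 15075, w_{11} = -19557, w_{12} = -70893, w_{13} = 188235.

188235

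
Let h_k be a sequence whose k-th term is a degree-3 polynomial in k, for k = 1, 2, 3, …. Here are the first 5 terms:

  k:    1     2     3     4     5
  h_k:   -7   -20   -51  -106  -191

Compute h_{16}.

1st diffs: -13, -31, -55, -85.
2nd diffs: -18, -24, -30.
3rd diffs: -6, -6 (constant).
So h_k = -k^3 - 3k^2 + 3k - 6.
Evaluating at k = 16 gives h_{16} = -4822.

-4822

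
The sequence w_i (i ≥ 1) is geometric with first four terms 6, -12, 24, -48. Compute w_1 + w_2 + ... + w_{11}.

4098

Common ratio r = -2.
w_i = 6·(-2)^(i-1).
S = 6·((-2)^11 - 1)/(-2 - 1) = 6·(-2048 - 1)/(-3) = 4098.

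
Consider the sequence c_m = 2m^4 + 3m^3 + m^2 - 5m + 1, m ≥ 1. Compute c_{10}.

23051

c_{10} = 2·10^4 + 3·10^3 + 1·10^2 - 5·10 + 1 = 23051.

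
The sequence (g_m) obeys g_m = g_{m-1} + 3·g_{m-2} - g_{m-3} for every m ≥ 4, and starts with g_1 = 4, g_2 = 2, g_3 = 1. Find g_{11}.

501

Compute successive terms:
g_4 = 3, g_5 = 4, g_6 = 12, g_7 = 21, g_8 = 53, g_9 = 104, g_{10} = 242, g_{11} = 501.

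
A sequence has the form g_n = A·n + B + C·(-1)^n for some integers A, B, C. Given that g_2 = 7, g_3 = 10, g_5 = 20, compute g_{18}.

87

Write the equations: 2A + B + C = 7; 3A + B - C = 10; 5A + B - C = 20.
Subtracting the first from the second: A - 2C = 3.
Subtracting the second from the third: 2A = 10.
Solving: C = 1, A = 5, then B = -4.
Hence g_{18} = 5·18 + (-4) + 1·1 = 87.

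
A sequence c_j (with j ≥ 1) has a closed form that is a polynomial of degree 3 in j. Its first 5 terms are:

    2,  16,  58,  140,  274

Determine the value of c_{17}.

1st diffs: 14, 42, 82, 134.
2nd diffs: 28, 40, 52.
3rd diffs: 12, 12 (constant).
Newton forward-difference form: c_j = 2 + 14·C(j-1,1) + 28·C(j-1,2) + 12·C(j-1,3).
At j = 17: j-1 = 16, so c_{17} = 2 + 224 + 3360 + 6720 = 10306.

10306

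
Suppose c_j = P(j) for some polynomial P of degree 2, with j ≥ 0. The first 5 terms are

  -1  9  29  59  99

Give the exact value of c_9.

1st diffs: 10, 20, 30, 40.
2nd diffs: 10, 10, 10 (constant).
Newton forward-difference form: c_j = -1 + 10·C(j,1) + 10·C(j,2).
At j = 9: j = 9, so c_9 = -1 + 90 + 360 = 449.

449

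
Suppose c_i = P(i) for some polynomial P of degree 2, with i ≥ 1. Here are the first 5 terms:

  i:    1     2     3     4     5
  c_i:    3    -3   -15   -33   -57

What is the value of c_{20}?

1st diffs: -6, -12, -18, -24.
2nd diffs: -6, -6, -6 (constant).
Newton forward-difference form: c_i = 3 + (-6)·C(i-1,1) + (-6)·C(i-1,2).
At i = 20: i-1 = 19, so c_{20} = 3 - 114 - 1026 = -1137.

-1137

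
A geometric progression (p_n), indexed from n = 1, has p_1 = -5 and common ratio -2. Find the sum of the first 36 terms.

p_n = (-5)·(-2)^(n-1).
S = (-5)·((-2)^36 - 1)/(-2 - 1) = (-5)·(68719476736 - 1)/(-3) = 114532461225.

114532461225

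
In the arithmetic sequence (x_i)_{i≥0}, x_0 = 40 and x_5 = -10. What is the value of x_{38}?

Common difference d = (-10 - 40) / (5 - 0) = -10.
x_i = 40 + (i - 0)·(-10).
x_{38} = 40 + 38·(-10) = -340.

-340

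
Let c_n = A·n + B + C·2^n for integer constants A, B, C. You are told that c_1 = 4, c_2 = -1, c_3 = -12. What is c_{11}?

Plug in n = 1, 2, 3: A + B + 2C = 4; 2A + B + 4C = -1; 3A + B + 8C = -12.
Subtracting the first from the second: A + 2C = -5.
Subtracting the second from the third: A + 4C = -11.
Solving: C = -3, A = 1, then B = 9.
Therefore c_{11} = 11 + 9 + (-3)·2048 = -6124.

-6124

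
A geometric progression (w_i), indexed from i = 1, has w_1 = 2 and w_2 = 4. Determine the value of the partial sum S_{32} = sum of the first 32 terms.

Common ratio r = 2.
w_i = 2·2^(i-1).
S = 2·(2^32 - 1)/(2 - 1) = 2·(4294967296 - 1)/(1) = 8589934590.

8589934590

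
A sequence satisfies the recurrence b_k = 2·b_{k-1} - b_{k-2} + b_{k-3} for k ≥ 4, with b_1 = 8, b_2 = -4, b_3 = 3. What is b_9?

240

Step forward from the initial values:
b_4 = 18; b_5 = 29; b_6 = 43; b_7 = 75; b_8 = 136; b_9 = 240.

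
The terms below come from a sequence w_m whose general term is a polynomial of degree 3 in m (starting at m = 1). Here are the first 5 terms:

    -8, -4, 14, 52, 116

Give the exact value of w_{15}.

1st diffs: 4, 18, 38, 64.
2nd diffs: 14, 20, 26.
3rd diffs: 6, 6 (constant).
Newton forward-difference form: w_m = -8 + 4·C(m-1,1) + 14·C(m-1,2) + 6·C(m-1,3).
At m = 15: m-1 = 14, so w_{15} = -8 + 56 + 1274 + 2184 = 3506.

3506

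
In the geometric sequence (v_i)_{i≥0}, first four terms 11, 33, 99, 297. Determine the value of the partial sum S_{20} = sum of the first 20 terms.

19177314200

Common ratio r = 3.
v_i = 11·3^(i-0).
S = 11·(3^20 - 1)/(3 - 1) = 11·(3486784401 - 1)/(2) = 19177314200.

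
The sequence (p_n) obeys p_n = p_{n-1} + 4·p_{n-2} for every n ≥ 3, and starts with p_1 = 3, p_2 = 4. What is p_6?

p_3 = 16; p_4 = 32; p_5 = 96; p_6 = 224.

224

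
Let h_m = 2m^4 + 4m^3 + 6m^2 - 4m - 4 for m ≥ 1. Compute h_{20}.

354316

h_{20} = 2·20^4 + 4·20^3 + 6·20^2 - 4·20 - 4 = 354316.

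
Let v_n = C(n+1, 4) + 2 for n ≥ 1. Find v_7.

72

C(8, 4) = 70, so v_7 = 72.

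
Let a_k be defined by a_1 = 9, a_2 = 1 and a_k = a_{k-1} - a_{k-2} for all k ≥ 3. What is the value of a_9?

-8

Iterate the recurrence:
a_3 = -8;  a_4 = -9;  a_5 = -1;  a_6 = 8;  a_7 = 9;  a_8 = 1;  a_9 = -8.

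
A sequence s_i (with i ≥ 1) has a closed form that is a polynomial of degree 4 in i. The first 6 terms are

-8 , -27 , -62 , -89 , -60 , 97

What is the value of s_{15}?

31030

1st diffs: -19, -35, -27, 29, 157.
2nd diffs: -16, 8, 56, 128.
3rd diffs: 24, 48, 72.
4th diffs: 24, 24 (constant).
Newton forward-difference form: s_i = -8 + (-19)·C(i-1,1) + (-16)·C(i-1,2) + 24·C(i-1,3) + 24·C(i-1,4).
At i = 15: i-1 = 14, so s_{15} = -8 - 266 - 1456 + 8736 + 24024 = 31030.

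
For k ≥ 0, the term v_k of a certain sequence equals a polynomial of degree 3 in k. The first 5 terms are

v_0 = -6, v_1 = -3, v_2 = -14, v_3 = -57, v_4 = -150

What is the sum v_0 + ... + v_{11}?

1st diffs: 3, -11, -43, -93.
2nd diffs: -14, -32, -50.
3rd diffs: -18, -18 (constant).
So v_k = -3k^3 + 2k^2 + 4k - 6.
Continuing: …, -311, -558, -909, -1382, …, v_{11} = -3713.
Summing k = 0..11 (12 terms) gives -11864.

-11864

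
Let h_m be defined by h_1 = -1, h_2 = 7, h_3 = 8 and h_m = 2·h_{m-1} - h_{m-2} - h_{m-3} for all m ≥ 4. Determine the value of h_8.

-59

Compute successive terms:
h_4 = 10, h_5 = 5, h_6 = -8, h_7 = -31, h_8 = -59.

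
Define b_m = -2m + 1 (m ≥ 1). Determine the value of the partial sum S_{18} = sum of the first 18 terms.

-324

Over m = 1..18: Σm = 171.
Total = (-2)·171 + (1)·18 = -324.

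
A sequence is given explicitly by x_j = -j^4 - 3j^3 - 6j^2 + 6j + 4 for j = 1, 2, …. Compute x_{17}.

-99888

x_{17} = -1·17^4 - 3·17^3 - 6·17^2 + 6·17 + 4 = -99888.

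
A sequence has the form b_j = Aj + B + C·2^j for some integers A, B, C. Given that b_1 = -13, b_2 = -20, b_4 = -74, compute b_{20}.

Write the equations: A + B + 2C = -13; 2A + B + 4C = -20; 4A + B + 16C = -74.
Subtracting the first from the second: A + 2C = -7.
Subtracting the second from the third: 2A + 12C = -54.
Solving: C = -5, A = 3, then B = -6.
Therefore b_{20} = 60 + (-6) + (-5)·1048576 = -5242826.

-5242826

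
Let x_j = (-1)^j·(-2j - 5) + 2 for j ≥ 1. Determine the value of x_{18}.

-39

(-1)^18 = 1; -2j - 5 at j=18 is -41; so x_{18} = -39.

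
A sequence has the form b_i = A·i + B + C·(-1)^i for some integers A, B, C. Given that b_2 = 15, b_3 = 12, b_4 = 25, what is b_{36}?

185

Write the equations: 2A + B + C = 15; 3A + B - C = 12; 4A + B + C = 25.
Subtracting the first from the second: A - 2C = -3.
Subtracting the second from the third: A + 2C = 13.
Solving: C = 4, A = 5, then B = 1.
So b_i = 5·i + 1 + 4·(-1)^i; at i=36 this is 185.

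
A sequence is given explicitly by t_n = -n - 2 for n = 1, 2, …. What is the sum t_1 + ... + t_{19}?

Over n = 1..19: Σn = 190.
Total = (-1)·190 + (-2)·19 = -228.

-228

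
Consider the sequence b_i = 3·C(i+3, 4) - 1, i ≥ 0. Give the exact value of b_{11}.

C(14, 4) = 1001, so b_{11} = 3002.

3002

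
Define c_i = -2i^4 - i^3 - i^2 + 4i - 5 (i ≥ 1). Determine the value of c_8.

-8741

c_8 = -2·8^4 - 1·8^3 - 1·8^2 + 4·8 - 5 = -8741.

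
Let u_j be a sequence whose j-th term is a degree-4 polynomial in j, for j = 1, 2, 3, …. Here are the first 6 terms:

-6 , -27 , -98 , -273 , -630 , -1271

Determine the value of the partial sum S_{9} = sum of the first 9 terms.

1st diffs: -21, -71, -175, -357, -641.
2nd diffs: -50, -104, -182, -284.
3rd diffs: -54, -78, -102.
4th diffs: -24, -24 (constant).
So u_j = -j^4 + j^3 - 6j^2 + 5j - 5.
Continuing: -2322, -3933, -6278.
Summing j = 1..9 (9 terms) gives -14838.

-14838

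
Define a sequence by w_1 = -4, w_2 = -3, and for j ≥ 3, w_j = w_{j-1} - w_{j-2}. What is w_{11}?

3

Iterate the recurrence:
w_3 = 1; w_4 = 4; w_5 = 3; w_6 = -1; w_7 = -4; w_8 = -3; w_9 = 1; w_{10} = 4; w_{11} = 3.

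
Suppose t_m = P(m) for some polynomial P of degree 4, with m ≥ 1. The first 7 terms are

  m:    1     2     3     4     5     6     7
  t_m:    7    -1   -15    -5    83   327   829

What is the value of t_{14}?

25175

1st diffs: -8, -14, 10, 88, 244, 502.
2nd diffs: -6, 24, 78, 156, 258.
3rd diffs: 30, 54, 78, 102.
4th diffs: 24, 24, 24 (constant).
Newton forward-difference form: t_m = 7 + (-8)·C(m-1,1) + (-6)·C(m-1,2) + 30·C(m-1,3) + 24·C(m-1,4).
At m = 14: m-1 = 13, so t_{14} = 7 - 104 - 468 + 8580 + 17160 = 25175.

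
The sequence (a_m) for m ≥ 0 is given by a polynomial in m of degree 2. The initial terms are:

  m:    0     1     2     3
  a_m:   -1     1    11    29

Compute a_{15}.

1st diffs: 2, 10, 18.
2nd diffs: 8, 8 (constant).
Newton forward-difference form: a_m = -1 + 2·C(m,1) + 8·C(m,2).
At m = 15: m = 15, so a_{15} = -1 + 30 + 840 = 869.

869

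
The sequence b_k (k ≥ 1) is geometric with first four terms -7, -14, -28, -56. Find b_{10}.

-3584

Common ratio r = 2.
b_k = (-7)·2^(k-1).
b_{10} = (-7)·2^9 = -3584.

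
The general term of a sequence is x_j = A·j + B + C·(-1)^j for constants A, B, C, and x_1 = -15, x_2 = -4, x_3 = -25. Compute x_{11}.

-65

Write the equations: A + B - C = -15; 2A + B + C = -4; 3A + B - C = -25.
Subtracting the first from the second: A + 2C = 11.
Subtracting the second from the third: A - 2C = -21.
Solving: C = 8, A = -5, then B = -2.
So x_j = -5·j + (-2) + 8·(-1)^j; at j=11 this is -65.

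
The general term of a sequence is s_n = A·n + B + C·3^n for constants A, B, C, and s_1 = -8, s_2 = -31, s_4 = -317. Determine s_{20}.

The three given values yield: A + B + 3C = -8; 2A + B + 9C = -31; 4A + B + 81C = -317.
Subtracting the first from the second: A + 6C = -23.
Subtracting the second from the third: 2A + 72C = -286.
Solving: C = -4, A = 1, then B = 3.
Therefore s_{20} = 20 + 3 + (-4)·3486784401 = -13947137581.

-13947137581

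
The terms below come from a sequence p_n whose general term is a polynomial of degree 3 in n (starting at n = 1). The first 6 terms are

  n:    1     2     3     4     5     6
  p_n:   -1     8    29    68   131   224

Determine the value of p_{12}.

1748

1st diffs: 9, 21, 39, 63, 93.
2nd diffs: 12, 18, 24, 30.
3rd diffs: 6, 6, 6 (constant).
So p_n = n^3 + 2n - 4.
Evaluating at n = 12 gives p_{12} = 1748.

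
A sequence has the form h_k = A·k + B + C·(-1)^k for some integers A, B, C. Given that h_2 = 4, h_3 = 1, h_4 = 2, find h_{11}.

-7

The three given values yield: 2A + B + C = 4; 3A + B - C = 1; 4A + B + C = 2.
Subtracting the first from the second: A - 2C = -3.
Subtracting the second from the third: A + 2C = 1.
Solving: C = 1, A = -1, then B = 5.
Therefore h_{11} = -11 + 5 + 1·(-1) = -7.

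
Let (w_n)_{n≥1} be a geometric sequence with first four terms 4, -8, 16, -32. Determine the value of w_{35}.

68719476736

Common ratio r = -2.
w_n = 4·(-2)^(n-1).
w_{35} = 4·(-2)^34 = 68719476736.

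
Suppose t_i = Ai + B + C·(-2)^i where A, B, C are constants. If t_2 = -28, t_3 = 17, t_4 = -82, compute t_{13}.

Write the equations: 2A + B + 4C = -28; 3A + B - 8C = 17; 4A + B + 16C = -82.
Subtracting the first from the second: A - 12C = 45.
Subtracting the second from the third: A + 24C = -99.
Solving: C = -4, A = -3, then B = -6.
Therefore t_{13} = -39 + (-6) + (-4)·(-8192) = 32723.

32723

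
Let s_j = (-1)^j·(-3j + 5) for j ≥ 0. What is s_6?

(-1)^6 = 1; -3j + 5 at j=6 is -13; so s_6 = -13.

-13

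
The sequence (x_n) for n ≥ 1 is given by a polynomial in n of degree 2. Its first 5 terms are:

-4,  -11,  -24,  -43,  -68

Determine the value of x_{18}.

-939

1st diffs: -7, -13, -19, -25.
2nd diffs: -6, -6, -6 (constant).
So x_n = -3n^2 + 2n - 3.
Evaluating at n = 18 gives x_{18} = -939.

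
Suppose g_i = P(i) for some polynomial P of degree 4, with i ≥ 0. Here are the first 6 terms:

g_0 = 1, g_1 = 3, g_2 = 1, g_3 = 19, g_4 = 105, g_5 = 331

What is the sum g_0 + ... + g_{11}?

30152

1st diffs: 2, -2, 18, 86, 226.
2nd diffs: -4, 20, 68, 140.
3rd diffs: 24, 48, 72.
4th diffs: 24, 24 (constant).
Newton forward-difference form: g_i = 1 + 2·C(i,1) + (-4)·C(i,2) + 24·C(i,3) + 24·C(i,4).
Continuing: …, 793, 1611, 2929, 4915, …, g_{11} = 11683.
Summing i = 0..11 (12 terms) gives 30152.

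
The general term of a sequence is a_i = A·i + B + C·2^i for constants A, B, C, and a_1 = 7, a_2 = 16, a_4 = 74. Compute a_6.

312

The three given values yield: A + B + 2C = 7; 2A + B + 4C = 16; 4A + B + 16C = 74.
Subtracting the first from the second: A + 2C = 9.
Subtracting the second from the third: 2A + 12C = 58.
Solving: C = 5, A = -1, then B = -2.
So a_i = -1·i + (-2) + 5·2^i; at i=6 this is 312.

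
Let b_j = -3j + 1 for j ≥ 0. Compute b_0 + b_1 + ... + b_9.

Over j = 0..9: Σj = 45.
Total = (-3)·45 + (1)·10 = -125.

-125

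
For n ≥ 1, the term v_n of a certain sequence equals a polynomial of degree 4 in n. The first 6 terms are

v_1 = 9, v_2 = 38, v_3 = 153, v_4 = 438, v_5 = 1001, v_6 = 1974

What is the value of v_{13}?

36393

1st diffs: 29, 115, 285, 563, 973.
2nd diffs: 86, 170, 278, 410.
3rd diffs: 84, 108, 132.
4th diffs: 24, 24 (constant).
So v_n = n^4 + 4n^3 - 6n^2 + 4n + 6.
Evaluating at n = 13 gives v_{13} = 36393.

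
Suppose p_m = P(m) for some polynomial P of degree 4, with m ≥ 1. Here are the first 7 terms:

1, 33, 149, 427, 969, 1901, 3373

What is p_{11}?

18501

1st diffs: 32, 116, 278, 542, 932, 1472.
2nd diffs: 84, 162, 264, 390, 540.
3rd diffs: 78, 102, 126, 150.
4th diffs: 24, 24, 24 (constant).
So p_m = m^4 + 3m^3 - m^2 - m - 1.
Evaluating at m = 11 gives p_{11} = 18501.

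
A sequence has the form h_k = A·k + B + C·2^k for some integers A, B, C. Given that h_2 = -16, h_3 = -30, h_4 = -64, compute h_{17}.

Plug in k = 2, 3, 4: 2A + B + 4C = -16; 3A + B + 8C = -30; 4A + B + 16C = -64.
Subtracting the first from the second: A + 4C = -14.
Subtracting the second from the third: A + 8C = -34.
Solving: C = -5, A = 6, then B = -8.
Hence h_{17} = 6·17 + (-8) + (-5)·131072 = -655266.

-655266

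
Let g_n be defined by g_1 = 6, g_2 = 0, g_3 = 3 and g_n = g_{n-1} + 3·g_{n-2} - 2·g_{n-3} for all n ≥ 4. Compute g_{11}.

-456

Compute successive terms:
g_4 = -9; g_5 = 0; g_6 = -33; g_7 = -15; g_8 = -114; g_9 = -93; g_{10} = -405; g_{11} = -456.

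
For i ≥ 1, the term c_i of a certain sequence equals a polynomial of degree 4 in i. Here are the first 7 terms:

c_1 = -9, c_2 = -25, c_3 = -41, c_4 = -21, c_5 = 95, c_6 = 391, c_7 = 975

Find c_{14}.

27239

1st diffs: -16, -16, 20, 116, 296, 584.
2nd diffs: 0, 36, 96, 180, 288.
3rd diffs: 36, 60, 84, 108.
4th diffs: 24, 24, 24 (constant).
Newton forward-difference form: c_i = -9 + (-16)·C(i-1,1) + 36·C(i-1,3) + 24·C(i-1,4).
At i = 14: i-1 = 13, so c_{14} = -9 - 208 + 10296 + 17160 = 27239.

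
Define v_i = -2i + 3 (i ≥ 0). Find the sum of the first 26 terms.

-572

Over i = 0..25: Σi = 325.
Total = (-2)·325 + (3)·26 = -572.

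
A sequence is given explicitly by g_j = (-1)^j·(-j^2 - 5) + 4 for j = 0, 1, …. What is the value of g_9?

90

(-1)^9 = -1; -j^2 - 5 at j=9 is -86; so g_9 = 90.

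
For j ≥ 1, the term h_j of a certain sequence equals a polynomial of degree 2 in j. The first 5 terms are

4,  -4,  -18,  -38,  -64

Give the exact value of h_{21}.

1st diffs: -8, -14, -20, -26.
2nd diffs: -6, -6, -6 (constant).
So h_j = -3j^2 + j + 6.
Evaluating at j = 21 gives h_{21} = -1296.

-1296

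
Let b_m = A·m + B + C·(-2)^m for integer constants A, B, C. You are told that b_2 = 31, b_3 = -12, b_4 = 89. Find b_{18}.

1048671

The three given values yield: 2A + B + 4C = 31; 3A + B - 8C = -12; 4A + B + 16C = 89.
Subtracting the first from the second: A - 12C = -43.
Subtracting the second from the third: A + 24C = 101.
Solving: C = 4, A = 5, then B = 5.
Hence b_{18} = 5·18 + 5 + 4·262144 = 1048671.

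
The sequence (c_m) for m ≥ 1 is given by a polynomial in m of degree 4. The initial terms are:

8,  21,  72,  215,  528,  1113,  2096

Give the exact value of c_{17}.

1st diffs: 13, 51, 143, 313, 585, 983.
2nd diffs: 38, 92, 170, 272, 398.
3rd diffs: 54, 78, 102, 126.
4th diffs: 24, 24, 24 (constant).
Newton forward-difference form: c_m = 8 + 13·C(m-1,1) + 38·C(m-1,2) + 54·C(m-1,3) + 24·C(m-1,4).
At m = 17: m-1 = 16, so c_{17} = 8 + 208 + 4560 + 30240 + 43680 = 78696.

78696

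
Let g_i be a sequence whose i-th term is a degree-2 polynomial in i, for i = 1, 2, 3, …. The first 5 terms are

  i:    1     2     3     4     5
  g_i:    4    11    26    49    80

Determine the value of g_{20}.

1st diffs: 7, 15, 23, 31.
2nd diffs: 8, 8, 8 (constant).
Newton forward-difference form: g_i = 4 + 7·C(i-1,1) + 8·C(i-1,2).
At i = 20: i-1 = 19, so g_{20} = 4 + 133 + 1368 = 1505.

1505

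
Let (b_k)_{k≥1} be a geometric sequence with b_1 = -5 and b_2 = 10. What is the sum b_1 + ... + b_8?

Common ratio r = -2.
b_k = (-5)·(-2)^(k-1).
S = (-5)·((-2)^8 - 1)/(-2 - 1) = (-5)·(256 - 1)/(-3) = 425.

425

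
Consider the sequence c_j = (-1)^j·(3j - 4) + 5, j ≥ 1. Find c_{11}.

-24

(-1)^11 = -1; 3j - 4 at j=11 is 29; so c_{11} = -24.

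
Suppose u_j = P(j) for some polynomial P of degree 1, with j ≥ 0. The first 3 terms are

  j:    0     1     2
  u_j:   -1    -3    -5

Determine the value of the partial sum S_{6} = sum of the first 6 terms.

1st diffs: -2, -2 (constant).
So u_j = -2j - 1.
Continuing: -7, -9, -11.
Summing j = 0..5 (6 terms) gives -36.

-36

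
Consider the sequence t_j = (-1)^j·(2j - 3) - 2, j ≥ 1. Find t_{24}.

43

(-1)^24 = 1; 2j - 3 at j=24 is 45; so t_{24} = 43.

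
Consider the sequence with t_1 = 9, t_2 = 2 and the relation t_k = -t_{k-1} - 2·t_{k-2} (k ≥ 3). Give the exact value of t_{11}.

328

Iterate the recurrence:
t_3 = -20, t_4 = 16, t_5 = 24, t_6 = -56, t_7 = 8, t_8 = 104, t_9 = -120, t_{10} = -88, t_{11} = 328.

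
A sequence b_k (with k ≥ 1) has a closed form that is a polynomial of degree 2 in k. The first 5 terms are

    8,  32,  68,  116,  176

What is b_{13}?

1088

1st diffs: 24, 36, 48, 60.
2nd diffs: 12, 12, 12 (constant).
So b_k = 6k^2 + 6k - 4.
Evaluating at k = 13 gives b_{13} = 1088.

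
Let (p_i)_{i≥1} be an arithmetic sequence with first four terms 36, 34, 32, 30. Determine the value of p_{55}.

Common difference d = -2.
p_i = 36 + (i - 1)·(-2).
p_{55} = 36 + 54·(-2) = -72.

-72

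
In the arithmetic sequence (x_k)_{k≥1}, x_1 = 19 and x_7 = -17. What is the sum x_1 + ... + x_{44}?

Common difference d = (-17 - 19) / (7 - 1) = -6.
x_k = 19 + (k - 1)·(-6).
x_{44} = -239; S = 44·(19 + (-239))/2 = -4840.

-4840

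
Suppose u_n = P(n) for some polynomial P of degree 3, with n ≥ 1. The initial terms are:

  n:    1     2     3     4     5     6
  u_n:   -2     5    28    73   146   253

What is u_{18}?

6373

1st diffs: 7, 23, 45, 73, 107.
2nd diffs: 16, 22, 28, 34.
3rd diffs: 6, 6, 6 (constant).
Newton forward-difference form: u_n = -2 + 7·C(n-1,1) + 16·C(n-1,2) + 6·C(n-1,3).
At n = 18: n-1 = 17, so u_{18} = -2 + 119 + 2176 + 4080 = 6373.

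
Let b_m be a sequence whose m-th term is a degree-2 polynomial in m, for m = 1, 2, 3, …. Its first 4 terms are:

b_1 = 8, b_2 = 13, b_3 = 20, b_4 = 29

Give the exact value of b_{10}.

1st diffs: 5, 7, 9.
2nd diffs: 2, 2 (constant).
So b_m = m^2 + 2m + 5.
Evaluating at m = 10 gives b_{10} = 125.

125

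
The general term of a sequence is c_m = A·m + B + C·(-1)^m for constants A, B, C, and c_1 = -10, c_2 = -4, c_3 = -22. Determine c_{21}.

Write the equations: A + B - C = -10; 2A + B + C = -4; 3A + B - C = -22.
Subtracting the first from the second: A + 2C = 6.
Subtracting the second from the third: A - 2C = -18.
Solving: C = 6, A = -6, then B = 2.
Therefore c_{21} = -126 + 2 + 6·(-1) = -130.

-130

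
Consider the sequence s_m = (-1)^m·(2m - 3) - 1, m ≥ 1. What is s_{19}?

-36

(-1)^19 = -1; 2m - 3 at m=19 is 35; so s_{19} = -36.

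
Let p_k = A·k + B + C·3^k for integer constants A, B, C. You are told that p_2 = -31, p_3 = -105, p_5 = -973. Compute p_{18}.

-1549681983

Plug in k = 2, 3, 5: 2A + B + 9C = -31; 3A + B + 27C = -105; 5A + B + 243C = -973.
Subtracting the first from the second: A + 18C = -74.
Subtracting the second from the third: 2A + 216C = -868.
Solving: C = -4, A = -2, then B = 9.
So p_k = -2·k + 9 + (-4)·3^k; at k=18 this is -1549681983.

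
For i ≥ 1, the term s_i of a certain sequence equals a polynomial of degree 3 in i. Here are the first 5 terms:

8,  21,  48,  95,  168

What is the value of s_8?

1st diffs: 13, 27, 47, 73.
2nd diffs: 14, 20, 26.
3rd diffs: 6, 6 (constant).
Newton forward-difference form: s_i = 8 + 13·C(i-1,1) + 14·C(i-1,2) + 6·C(i-1,3).
At i = 8: i-1 = 7, so s_8 = 8 + 91 + 294 + 210 = 603.

603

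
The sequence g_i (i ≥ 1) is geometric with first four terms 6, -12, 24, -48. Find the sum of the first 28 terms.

-536870910

Common ratio r = -2.
g_i = 6·(-2)^(i-1).
S = 6·((-2)^28 - 1)/(-2 - 1) = 6·(268435456 - 1)/(-3) = -536870910.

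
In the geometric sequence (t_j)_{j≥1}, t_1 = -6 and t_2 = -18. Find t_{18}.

-774840978

Common ratio r = 3.
t_j = (-6)·3^(j-1).
t_{18} = (-6)·3^17 = -774840978.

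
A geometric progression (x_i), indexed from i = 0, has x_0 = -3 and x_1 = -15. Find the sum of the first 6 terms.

Common ratio r = 5.
x_i = (-3)·5^(i-0).
S = (-3)·(5^6 - 1)/(5 - 1) = (-3)·(15625 - 1)/(4) = -11718.

-11718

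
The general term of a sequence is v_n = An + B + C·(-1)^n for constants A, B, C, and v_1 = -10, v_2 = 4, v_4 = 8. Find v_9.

6

At n = 1, 2, 4: A + B - C = -10; 2A + B + C = 4; 4A + B + C = 8.
Subtracting the first from the second: A + 2C = 14.
Subtracting the second from the third: 2A = 4.
Solving: C = 6, A = 2, then B = -6.
Hence v_9 = 2·9 + (-6) + 6·(-1) = 6.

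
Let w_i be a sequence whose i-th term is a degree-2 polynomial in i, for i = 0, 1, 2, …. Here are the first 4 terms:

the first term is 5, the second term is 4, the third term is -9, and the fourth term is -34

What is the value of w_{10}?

1st diffs: -1, -13, -25.
2nd diffs: -12, -12 (constant).
So w_i = -6i^2 + 5i + 5.
Evaluating at i = 10 gives w_{10} = -545.

-545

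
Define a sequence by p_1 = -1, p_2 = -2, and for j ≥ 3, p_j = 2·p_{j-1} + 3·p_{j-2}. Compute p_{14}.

-1195742

Applying the relation repeatedly:
p_3 = -7;  p_4 = -20;  p_5 = -61;  …;  p_{11} = -44287;  p_{12} = -132860;  p_{13} = -398581;  p_{14} = -1195742.
(Characteristic roots are 3 and -1.)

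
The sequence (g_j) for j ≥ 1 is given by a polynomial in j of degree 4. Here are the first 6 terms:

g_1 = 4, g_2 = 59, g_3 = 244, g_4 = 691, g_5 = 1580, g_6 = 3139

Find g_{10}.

22315

1st diffs: 55, 185, 447, 889, 1559.
2nd diffs: 130, 262, 442, 670.
3rd diffs: 132, 180, 228.
4th diffs: 48, 48 (constant).
Newton forward-difference form: g_j = 4 + 55·C(j-1,1) + 130·C(j-1,2) + 132·C(j-1,3) + 48·C(j-1,4).
At j = 10: j-1 = 9, so g_{10} = 4 + 495 + 4680 + 11088 + 6048 = 22315.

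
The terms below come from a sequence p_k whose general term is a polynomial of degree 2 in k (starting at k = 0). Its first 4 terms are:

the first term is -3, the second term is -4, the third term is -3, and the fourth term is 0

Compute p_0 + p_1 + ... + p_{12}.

1st diffs: -1, 1, 3.
2nd diffs: 2, 2 (constant).
So p_k = k^2 - 2k - 3.
Continuing: …, 5, 12, 21, 32, …, p_{12} = 117.
Summing k = 0..12 (13 terms) gives 455.

455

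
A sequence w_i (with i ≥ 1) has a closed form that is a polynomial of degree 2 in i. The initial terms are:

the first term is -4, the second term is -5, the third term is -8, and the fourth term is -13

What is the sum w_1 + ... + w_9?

1st diffs: -1, -3, -5.
2nd diffs: -2, -2 (constant).
Newton forward-difference form: w_i = -4 + (-1)·C(i-1,1) + (-2)·C(i-1,2).
Continuing: …, -20, -29, -40, -53, …, w_9 = -68.
Summing i = 1..9 (9 terms) gives -240.

-240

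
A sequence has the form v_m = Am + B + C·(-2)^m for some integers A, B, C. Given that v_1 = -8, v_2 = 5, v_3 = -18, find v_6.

Plug in m = 1, 2, 3: A + B - 2C = -8; 2A + B + 4C = 5; 3A + B - 8C = -18.
Subtracting the first from the second: A + 6C = 13.
Subtracting the second from the third: A - 12C = -23.
Solving: C = 2, A = 1, then B = -5.
So v_m = 1·m + (-5) + 2·(-2)^m; at m=6 this is 129.

129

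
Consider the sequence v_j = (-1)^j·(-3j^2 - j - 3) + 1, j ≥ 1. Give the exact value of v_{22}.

(-1)^22 = 1; -3j^2 - j - 3 at j=22 is -1477; so v_{22} = -1476.

-1476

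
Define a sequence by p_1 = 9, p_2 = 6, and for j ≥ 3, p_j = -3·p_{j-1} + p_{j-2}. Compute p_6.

357

Step forward from the initial values:
p_3 = -9; p_4 = 33; p_5 = -108; p_6 = 357.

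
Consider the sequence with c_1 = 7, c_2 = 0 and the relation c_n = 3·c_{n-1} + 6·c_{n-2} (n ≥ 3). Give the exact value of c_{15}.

1560262662

Applying the relation repeatedly:
c_3 = 42, c_4 = 126, c_5 = 630, …, c_{12} = 18666774, c_{13} = 81617382, c_{14} = 356852790, c_{15} = 1560262662.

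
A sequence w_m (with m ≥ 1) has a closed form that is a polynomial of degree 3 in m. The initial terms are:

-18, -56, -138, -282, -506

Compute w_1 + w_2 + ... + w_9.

1st diffs: -38, -82, -144, -224.
2nd diffs: -44, -62, -80.
3rd diffs: -18, -18 (constant).
So w_m = -3m^3 - 4m^2 - 5m - 6.
Continuing: -828, -1266, -1838, -2562.
Summing m = 1..9 (9 terms) gives -7494.

-7494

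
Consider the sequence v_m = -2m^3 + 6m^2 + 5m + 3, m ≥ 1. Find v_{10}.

v_{10} = -2·10^3 + 6·10^2 + 5·10 + 3 = -1347.

-1347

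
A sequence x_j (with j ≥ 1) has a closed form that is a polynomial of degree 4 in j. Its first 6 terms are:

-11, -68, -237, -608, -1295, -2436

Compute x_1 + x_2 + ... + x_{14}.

1st diffs: -57, -169, -371, -687, -1141.
2nd diffs: -112, -202, -316, -454.
3rd diffs: -90, -114, -138.
4th diffs: -24, -24 (constant).
Newton forward-difference form: x_j = -11 + (-57)·C(j-1,1) + (-112)·C(j-1,2) + (-90)·C(j-1,3) + (-24)·C(j-1,4).
Continuing: …, -4193, -6752, -10323, -15140, …, x_{14} = -52388.
Summing j = 1..14 (14 terms) gives -184247.

-184247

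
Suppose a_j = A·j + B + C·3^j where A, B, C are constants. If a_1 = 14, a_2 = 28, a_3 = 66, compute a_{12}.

Plug in j = 1, 2, 3: A + B + 3C = 14; 2A + B + 9C = 28; 3A + B + 27C = 66.
Subtracting the first from the second: A + 6C = 14.
Subtracting the second from the third: A + 18C = 38.
Solving: C = 2, A = 2, then B = 6.
So a_j = 2·j + 6 + 2·3^j; at j=12 this is 1062912.

1062912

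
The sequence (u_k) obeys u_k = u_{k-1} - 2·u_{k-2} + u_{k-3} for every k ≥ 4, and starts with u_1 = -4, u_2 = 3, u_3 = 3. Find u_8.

-4

Step forward from the initial values:
u_4 = -7  u_5 = -10  u_6 = 7  u_7 = 20  u_8 = -4.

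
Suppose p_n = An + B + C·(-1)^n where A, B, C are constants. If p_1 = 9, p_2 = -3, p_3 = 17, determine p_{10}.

Write the equations: A + B - C = 9; 2A + B + C = -3; 3A + B - C = 17.
Subtracting the first from the second: A + 2C = -12.
Subtracting the second from the third: A - 2C = 20.
Solving: C = -8, A = 4, then B = -3.
So p_n = 4·n + (-3) + (-8)·(-1)^n; at n=10 this is 29.

29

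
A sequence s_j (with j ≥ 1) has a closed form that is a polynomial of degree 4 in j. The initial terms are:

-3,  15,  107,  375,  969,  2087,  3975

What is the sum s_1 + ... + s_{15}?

318889

1st diffs: 18, 92, 268, 594, 1118, 1888.
2nd diffs: 74, 176, 326, 524, 770.
3rd diffs: 102, 150, 198, 246.
4th diffs: 48, 48, 48 (constant).
Newton forward-difference form: s_j = -3 + 18·C(j-1,1) + 74·C(j-1,2) + 102·C(j-1,3) + 48·C(j-1,4).
Continuing: …, 6927, 11285, 17439, 25827, …, s_{15} = 92159.
Summing j = 1..15 (15 terms) gives 318889.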